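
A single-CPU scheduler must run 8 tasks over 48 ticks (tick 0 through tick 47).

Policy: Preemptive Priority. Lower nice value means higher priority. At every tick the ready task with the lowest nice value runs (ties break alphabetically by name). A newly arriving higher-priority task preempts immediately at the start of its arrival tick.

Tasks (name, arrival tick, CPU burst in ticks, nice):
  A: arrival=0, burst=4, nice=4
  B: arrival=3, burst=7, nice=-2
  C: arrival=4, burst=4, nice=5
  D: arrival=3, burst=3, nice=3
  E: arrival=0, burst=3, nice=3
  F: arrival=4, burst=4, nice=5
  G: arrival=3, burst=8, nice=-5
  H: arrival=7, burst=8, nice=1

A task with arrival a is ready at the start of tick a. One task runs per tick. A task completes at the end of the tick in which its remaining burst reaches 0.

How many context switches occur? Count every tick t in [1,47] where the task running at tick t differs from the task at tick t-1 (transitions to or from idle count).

t=0: ready={A,E} → run E
t=1: ready={A,E} → run E
t=2: ready={A,E} → run E
t=3: ready={A,B,D,G} → run G
t=4: ready={A,B,C,D,F,G} → run G
t=5: ready={A,B,C,D,F,G} → run G
t=6: ready={A,B,C,D,F,G} → run G
t=7: ready={A,B,C,D,F,G,H} → run G
t=8: ready={A,B,C,D,F,G,H} → run G
t=9: ready={A,B,C,D,F,G,H} → run G
t=10: ready={A,B,C,D,F,G,H} → run G
t=11: ready={A,B,C,D,F,H} → run B
t=12: ready={A,B,C,D,F,H} → run B
t=13: ready={A,B,C,D,F,H} → run B
t=14: ready={A,B,C,D,F,H} → run B
t=15: ready={A,B,C,D,F,H} → run B
t=16: ready={A,B,C,D,F,H} → run B
t=17: ready={A,B,C,D,F,H} → run B
t=18: ready={A,C,D,F,H} → run H
t=19: ready={A,C,D,F,H} → run H
t=20: ready={A,C,D,F,H} → run H
t=21: ready={A,C,D,F,H} → run H
t=22: ready={A,C,D,F,H} → run H
t=23: ready={A,C,D,F,H} → run H
t=24: ready={A,C,D,F,H} → run H
t=25: ready={A,C,D,F,H} → run H
t=26: ready={A,C,D,F} → run D
t=27: ready={A,C,D,F} → run D
t=28: ready={A,C,D,F} → run D
t=29: ready={A,C,F} → run A
t=30: ready={A,C,F} → run A
t=31: ready={A,C,F} → run A
t=32: ready={A,C,F} → run A
t=33: ready={C,F} → run C
t=34: ready={C,F} → run C
t=35: ready={C,F} → run C
t=36: ready={C,F} → run C
t=37: ready={F} → run F
t=38: ready={F} → run F
t=39: ready={F} → run F
t=40: ready={F} → run F
t=41: (idle)
t=42: (idle)
t=43: (idle)
t=44: (idle)
t=45: (idle)
t=46: (idle)
t=47: (idle)

context switches = 8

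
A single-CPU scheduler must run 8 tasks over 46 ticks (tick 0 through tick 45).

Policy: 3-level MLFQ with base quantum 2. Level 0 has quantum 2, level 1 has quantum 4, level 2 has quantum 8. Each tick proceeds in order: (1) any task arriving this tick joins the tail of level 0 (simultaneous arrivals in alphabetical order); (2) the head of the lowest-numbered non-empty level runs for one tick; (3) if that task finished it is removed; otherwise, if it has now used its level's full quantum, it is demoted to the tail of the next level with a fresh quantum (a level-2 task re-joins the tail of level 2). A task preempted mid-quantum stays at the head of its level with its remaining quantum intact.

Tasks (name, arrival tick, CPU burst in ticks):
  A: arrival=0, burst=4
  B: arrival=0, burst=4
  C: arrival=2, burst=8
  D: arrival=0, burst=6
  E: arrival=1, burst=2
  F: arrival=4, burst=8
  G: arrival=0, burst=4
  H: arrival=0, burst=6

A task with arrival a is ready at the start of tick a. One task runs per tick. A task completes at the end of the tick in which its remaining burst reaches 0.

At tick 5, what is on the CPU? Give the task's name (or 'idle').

t=0: L0/L1/L2 = ABDGH/-/- → run A
t=1: L0/L1/L2 = ABDGHE/-/- → run A
t=2: L0/L1/L2 = BDGHEC/A/- → run B
t=3: L0/L1/L2 = BDGHEC/A/- → run B
t=4: L0/L1/L2 = DGHECF/AB/- → run D
t=5: L0/L1/L2 = DGHECF/AB/- → run D
t=6: L0/L1/L2 = GHECF/ABD/- → run G
t=7: L0/L1/L2 = GHECF/ABD/- → run G
t=8: L0/L1/L2 = HECF/ABDG/- → run H
t=9: L0/L1/L2 = HECF/ABDG/- → run H
t=10: L0/L1/L2 = ECF/ABDGH/- → run E
t=11: L0/L1/L2 = ECF/ABDGH/- → run E
t=12: L0/L1/L2 = CF/ABDGH/- → run C
t=13: L0/L1/L2 = CF/ABDGH/- → run C
t=14: L0/L1/L2 = F/ABDGHC/- → run F
t=15: L0/L1/L2 = F/ABDGHC/- → run F
t=16: L0/L1/L2 = -/ABDGHCF/- → run A
t=17: L0/L1/L2 = -/ABDGHCF/- → run A
t=18: L0/L1/L2 = -/BDGHCF/- → run B
t=19: L0/L1/L2 = -/BDGHCF/- → run B
t=20: L0/L1/L2 = -/DGHCF/- → run D
t=21: L0/L1/L2 = -/DGHCF/- → run D
t=22: L0/L1/L2 = -/DGHCF/- → run D
t=23: L0/L1/L2 = -/DGHCF/- → run D
t=24: L0/L1/L2 = -/GHCF/- → run G
t=25: L0/L1/L2 = -/GHCF/- → run G
t=26: L0/L1/L2 = -/HCF/- → run H
t=27: L0/L1/L2 = -/HCF/- → run H
t=28: L0/L1/L2 = -/HCF/- → run H
t=29: L0/L1/L2 = -/HCF/- → run H
t=30: L0/L1/L2 = -/CF/- → run C
t=31: L0/L1/L2 = -/CF/- → run C
t=32: L0/L1/L2 = -/CF/- → run C
t=33: L0/L1/L2 = -/CF/- → run C
t=34: L0/L1/L2 = -/F/C → run F
t=35: L0/L1/L2 = -/F/C → run F
t=36: L0/L1/L2 = -/F/C → run F
t=37: L0/L1/L2 = -/F/C → run F
t=38: L0/L1/L2 = -/-/CF → run C
t=39: L0/L1/L2 = -/-/CF → run C
t=40: L0/L1/L2 = -/-/F → run F
t=41: L0/L1/L2 = -/-/F → run F
t=42: (idle)
t=43: (idle)
t=44: (idle)
t=45: (idle)

running at tick 5 = D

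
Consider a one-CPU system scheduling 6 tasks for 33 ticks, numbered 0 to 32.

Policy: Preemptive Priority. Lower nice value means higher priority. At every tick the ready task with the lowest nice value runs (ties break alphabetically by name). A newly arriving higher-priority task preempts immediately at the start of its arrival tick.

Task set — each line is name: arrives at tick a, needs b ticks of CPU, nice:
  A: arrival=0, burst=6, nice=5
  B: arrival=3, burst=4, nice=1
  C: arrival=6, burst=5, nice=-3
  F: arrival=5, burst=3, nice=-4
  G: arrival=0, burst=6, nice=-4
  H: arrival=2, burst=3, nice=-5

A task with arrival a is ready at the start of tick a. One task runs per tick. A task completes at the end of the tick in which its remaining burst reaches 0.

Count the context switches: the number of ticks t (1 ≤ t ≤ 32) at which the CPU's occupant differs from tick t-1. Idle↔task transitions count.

t=0: ready={A,G} → run G
t=1: ready={A,G} → run G
t=2: ready={A,G,H} → run H
t=3: ready={A,B,G,H} → run H
t=4: ready={A,B,G,H} → run H
t=5: ready={A,B,F,G} → run F
t=6: ready={A,B,C,F,G} → run F
t=7: ready={A,B,C,F,G} → run F
t=8: ready={A,B,C,G} → run G
t=9: ready={A,B,C,G} → run G
t=10: ready={A,B,C,G} → run G
t=11: ready={A,B,C,G} → run G
t=12: ready={A,B,C} → run C
t=13: ready={A,B,C} → run C
t=14: ready={A,B,C} → run C
t=15: ready={A,B,C} → run C
t=16: ready={A,B,C} → run C
t=17: ready={A,B} → run B
t=18: ready={A,B} → run B
t=19: ready={A,B} → run B
t=20: ready={A,B} → run B
t=21: ready={A} → run A
t=22: ready={A} → run A
t=23: ready={A} → run A
t=24: ready={A} → run A
t=25: ready={A} → run A
t=26: ready={A} → run A
t=27: (idle)
t=28: (idle)
t=29: (idle)
t=30: (idle)
t=31: (idle)
t=32: (idle)

context switches = 7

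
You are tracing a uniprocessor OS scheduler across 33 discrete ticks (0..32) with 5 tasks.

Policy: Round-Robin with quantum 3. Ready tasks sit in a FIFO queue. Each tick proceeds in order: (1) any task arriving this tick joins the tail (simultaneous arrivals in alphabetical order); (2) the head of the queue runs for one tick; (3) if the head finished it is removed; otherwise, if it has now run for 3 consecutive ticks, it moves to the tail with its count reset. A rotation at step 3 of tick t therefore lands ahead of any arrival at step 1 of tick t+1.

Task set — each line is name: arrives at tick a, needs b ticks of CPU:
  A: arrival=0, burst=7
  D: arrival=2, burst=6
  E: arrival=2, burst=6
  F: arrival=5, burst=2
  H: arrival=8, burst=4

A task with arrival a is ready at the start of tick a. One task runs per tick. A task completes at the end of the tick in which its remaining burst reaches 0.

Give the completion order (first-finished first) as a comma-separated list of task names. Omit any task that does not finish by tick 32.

t=0: queue=[A] q_used=0 → run A
t=1: queue=[A] q_used=1 → run A
t=2: queue=[A,D,E] q_used=2 → run A
t=3: queue=[D,E,A] q_used=0 → run D
t=4: queue=[D,E,A] q_used=1 → run D
t=5: queue=[D,E,A,F] q_used=2 → run D
t=6: queue=[E,A,F,D] q_used=0 → run E
t=7: queue=[E,A,F,D] q_used=1 → run E
t=8: queue=[E,A,F,D,H] q_used=2 → run E
t=9: queue=[A,F,D,H,E] q_used=0 → run A
t=10: queue=[A,F,D,H,E] q_used=1 → run A
t=11: queue=[A,F,D,H,E] q_used=2 → run A
t=12: queue=[F,D,H,E,A] q_used=0 → run F
t=13: queue=[F,D,H,E,A] q_used=1 → run F
t=14: queue=[D,H,E,A] q_used=0 → run D
t=15: queue=[D,H,E,A] q_used=1 → run D
t=16: queue=[D,H,E,A] q_used=2 → run D
t=17: queue=[H,E,A] q_used=0 → run H
t=18: queue=[H,E,A] q_used=1 → run H
t=19: queue=[H,E,A] q_used=2 → run H
t=20: queue=[E,A,H] q_used=0 → run E
t=21: queue=[E,A,H] q_used=1 → run E
t=22: queue=[E,A,H] q_used=2 → run E
t=23: queue=[A,H] q_used=0 → run A
t=24: queue=[H] q_used=0 → run H
t=25: (idle)
t=26: (idle)
t=27: (idle)
t=28: (idle)
t=29: (idle)
t=30: (idle)
t=31: (idle)
t=32: (idle)

completion order = F, D, E, A, H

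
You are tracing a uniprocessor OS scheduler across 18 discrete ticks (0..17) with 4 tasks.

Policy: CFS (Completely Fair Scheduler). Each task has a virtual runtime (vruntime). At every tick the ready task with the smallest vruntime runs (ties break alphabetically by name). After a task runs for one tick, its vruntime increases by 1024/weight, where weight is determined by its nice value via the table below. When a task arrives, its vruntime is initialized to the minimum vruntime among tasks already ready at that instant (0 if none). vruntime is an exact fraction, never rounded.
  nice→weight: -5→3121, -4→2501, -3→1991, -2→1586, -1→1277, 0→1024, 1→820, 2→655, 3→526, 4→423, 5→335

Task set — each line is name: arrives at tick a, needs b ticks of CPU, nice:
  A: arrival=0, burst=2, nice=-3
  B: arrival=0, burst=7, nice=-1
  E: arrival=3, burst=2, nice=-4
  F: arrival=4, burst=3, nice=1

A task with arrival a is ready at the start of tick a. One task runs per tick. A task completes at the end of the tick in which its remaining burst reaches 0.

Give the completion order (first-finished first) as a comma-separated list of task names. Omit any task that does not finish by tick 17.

completion order = A, E, F, B

t=0: vr[A=0 B=0] → run A
t=1: vr[A=1024/1991 B=0] → run B
t=2: vr[A=1024/1991 B=1024/1277] → run A
t=3: vr[B=1024/1277 E=1024/1277] → run B
t=4: vr[B=2048/1277 E=1024/1277 F=1024/1277] → run E
t=5: vr[B=2048/1277 E=3868672/3193777 F=1024/1277] → run F
t=6: vr[B=2048/1277 E=3868672/3193777 F=536832/261785] → run E
t=7: vr[B=2048/1277 F=536832/261785] → run B
t=8: vr[B=3072/1277 F=536832/261785] → run F
t=9: vr[B=3072/1277 F=863744/261785] → run B
t=10: vr[B=4096/1277 F=863744/261785] → run B
t=11: vr[B=5120/1277 F=863744/261785] → run F
t=12: vr[B=5120/1277] → run B
t=13: vr[B=6144/1277] → run B
t=14: (idle)
t=15: (idle)
t=16: (idle)
t=17: (idle)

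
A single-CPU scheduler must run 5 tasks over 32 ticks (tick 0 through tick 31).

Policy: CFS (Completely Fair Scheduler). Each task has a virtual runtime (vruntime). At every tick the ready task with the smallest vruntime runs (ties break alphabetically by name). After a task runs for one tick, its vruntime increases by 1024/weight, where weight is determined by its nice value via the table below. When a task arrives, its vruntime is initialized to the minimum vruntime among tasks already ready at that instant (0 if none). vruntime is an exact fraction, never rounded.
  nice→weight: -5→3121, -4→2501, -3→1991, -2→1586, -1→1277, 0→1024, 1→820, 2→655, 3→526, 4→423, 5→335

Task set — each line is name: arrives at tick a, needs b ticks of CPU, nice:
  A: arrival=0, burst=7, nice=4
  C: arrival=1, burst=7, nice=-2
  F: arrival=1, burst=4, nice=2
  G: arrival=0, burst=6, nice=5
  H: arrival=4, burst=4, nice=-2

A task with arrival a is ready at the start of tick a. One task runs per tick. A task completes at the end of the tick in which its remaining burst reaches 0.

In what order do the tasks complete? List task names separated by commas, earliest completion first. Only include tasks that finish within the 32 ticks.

completion order = H, C, F, A, G

t=0: vr[A=0 G=0] → run A
t=1: vr[A=1024/423 C=0 F=0 G=0] → run C
t=2: vr[A=1024/423 C=512/793 F=0 G=0] → run F
t=3: vr[A=1024/423 C=512/793 F=1024/655 G=0] → run G
t=4: vr[A=1024/423 C=512/793 F=1024/655 G=1024/335 H=512/793] → run C
t=5: vr[A=1024/423 C=1024/793 F=1024/655 G=1024/335 H=512/793] → run H
t=6: vr[A=1024/423 C=1024/793 F=1024/655 G=1024/335 H=1024/793] → run C
t=7: vr[A=1024/423 C=1536/793 F=1024/655 G=1024/335 H=1024/793] → run H
t=8: vr[A=1024/423 C=1536/793 F=1024/655 G=1024/335 H=1536/793] → run F
t=9: vr[A=1024/423 C=1536/793 F=2048/655 G=1024/335 H=1536/793] → run C
t=10: vr[A=1024/423 C=2048/793 F=2048/655 G=1024/335 H=1536/793] → run H
t=11: vr[A=1024/423 C=2048/793 F=2048/655 G=1024/335 H=2048/793] → run A
t=12: vr[A=2048/423 C=2048/793 F=2048/655 G=1024/335 H=2048/793] → run C
t=13: vr[A=2048/423 C=2560/793 F=2048/655 G=1024/335 H=2048/793] → run H
t=14: vr[A=2048/423 C=2560/793 F=2048/655 G=1024/335] → run G
t=15: vr[A=2048/423 C=2560/793 F=2048/655 G=2048/335] → run F
t=16: vr[A=2048/423 C=2560/793 F=3072/655 G=2048/335] → run C
t=17: vr[A=2048/423 C=3072/793 F=3072/655 G=2048/335] → run C
t=18: vr[A=2048/423 F=3072/655 G=2048/335] → run F
t=19: vr[A=2048/423 G=2048/335] → run A
t=20: vr[A=1024/141 G=2048/335] → run G
t=21: vr[A=1024/141 G=3072/335] → run A
t=22: vr[A=4096/423 G=3072/335] → run G
t=23: vr[A=4096/423 G=4096/335] → run A
t=24: vr[A=5120/423 G=4096/335] → run A
t=25: vr[A=2048/141 G=4096/335] → run G
t=26: vr[A=2048/141 G=1024/67] → run A
t=27: vr[G=1024/67] → run G
t=28: (idle)
t=29: (idle)
t=30: (idle)
t=31: (idle)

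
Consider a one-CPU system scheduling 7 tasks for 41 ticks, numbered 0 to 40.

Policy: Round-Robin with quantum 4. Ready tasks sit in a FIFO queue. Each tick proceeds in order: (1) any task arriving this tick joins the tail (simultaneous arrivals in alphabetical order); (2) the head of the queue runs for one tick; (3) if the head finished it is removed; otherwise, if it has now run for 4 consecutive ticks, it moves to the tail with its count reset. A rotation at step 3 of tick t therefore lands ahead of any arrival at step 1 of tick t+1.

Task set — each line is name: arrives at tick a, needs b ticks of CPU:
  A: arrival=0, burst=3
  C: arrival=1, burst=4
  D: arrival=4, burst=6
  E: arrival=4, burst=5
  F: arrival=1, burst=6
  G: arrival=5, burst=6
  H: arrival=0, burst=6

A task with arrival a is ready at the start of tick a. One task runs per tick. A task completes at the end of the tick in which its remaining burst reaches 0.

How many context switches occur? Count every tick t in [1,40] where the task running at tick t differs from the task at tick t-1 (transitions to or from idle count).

t=0: queue=[A,H] q_used=0 → run A
t=1: queue=[A,H,C,F] q_used=1 → run A
t=2: queue=[A,H,C,F] q_used=2 → run A
t=3: queue=[H,C,F] q_used=0 → run H
t=4: queue=[H,C,F,D,E] q_used=1 → run H
t=5: queue=[H,C,F,D,E,G] q_used=2 → run H
t=6: queue=[H,C,F,D,E,G] q_used=3 → run H
t=7: queue=[C,F,D,E,G,H] q_used=0 → run C
t=8: queue=[C,F,D,E,G,H] q_used=1 → run C
t=9: queue=[C,F,D,E,G,H] q_used=2 → run C
t=10: queue=[C,F,D,E,G,H] q_used=3 → run C
t=11: queue=[F,D,E,G,H] q_used=0 → run F
t=12: queue=[F,D,E,G,H] q_used=1 → run F
t=13: queue=[F,D,E,G,H] q_used=2 → run F
t=14: queue=[F,D,E,G,H] q_used=3 → run F
t=15: queue=[D,E,G,H,F] q_used=0 → run D
t=16: queue=[D,E,G,H,F] q_used=1 → run D
t=17: queue=[D,E,G,H,F] q_used=2 → run D
t=18: queue=[D,E,G,H,F] q_used=3 → run D
t=19: queue=[E,G,H,F,D] q_used=0 → run E
t=20: queue=[E,G,H,F,D] q_used=1 → run E
t=21: queue=[E,G,H,F,D] q_used=2 → run E
t=22: queue=[E,G,H,F,D] q_used=3 → run E
t=23: queue=[G,H,F,D,E] q_used=0 → run G
t=24: queue=[G,H,F,D,E] q_used=1 → run G
t=25: queue=[G,H,F,D,E] q_used=2 → run G
t=26: queue=[G,H,F,D,E] q_used=3 → run G
t=27: queue=[H,F,D,E,G] q_used=0 → run H
t=28: queue=[H,F,D,E,G] q_used=1 → run H
t=29: queue=[F,D,E,G] q_used=0 → run F
t=30: queue=[F,D,E,G] q_used=1 → run F
t=31: queue=[D,E,G] q_used=0 → run D
t=32: queue=[D,E,G] q_used=1 → run D
t=33: queue=[E,G] q_used=0 → run E
t=34: queue=[G] q_used=0 → run G
t=35: queue=[G] q_used=1 → run G
t=36: (idle)
t=37: (idle)
t=38: (idle)
t=39: (idle)
t=40: (idle)

context switches = 12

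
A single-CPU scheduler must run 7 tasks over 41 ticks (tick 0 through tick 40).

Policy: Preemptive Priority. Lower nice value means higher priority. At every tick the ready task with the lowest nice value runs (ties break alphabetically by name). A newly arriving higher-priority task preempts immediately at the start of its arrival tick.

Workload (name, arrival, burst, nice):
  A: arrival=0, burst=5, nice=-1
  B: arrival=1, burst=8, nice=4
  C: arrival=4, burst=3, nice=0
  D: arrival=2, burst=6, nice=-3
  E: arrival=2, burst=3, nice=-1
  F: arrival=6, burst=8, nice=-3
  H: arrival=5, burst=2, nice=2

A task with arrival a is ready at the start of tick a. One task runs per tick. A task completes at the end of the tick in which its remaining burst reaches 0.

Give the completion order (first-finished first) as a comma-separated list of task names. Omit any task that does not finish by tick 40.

t=0: ready={A} → run A
t=1: ready={A,B} → run A
t=2: ready={A,B,D,E} → run D
t=3: ready={A,B,D,E} → run D
t=4: ready={A,B,C,D,E} → run D
t=5: ready={A,B,C,D,E,H} → run D
t=6: ready={A,B,C,D,E,F,H} → run D
t=7: ready={A,B,C,D,E,F,H} → run D
t=8: ready={A,B,C,E,F,H} → run F
t=9: ready={A,B,C,E,F,H} → run F
t=10: ready={A,B,C,E,F,H} → run F
t=11: ready={A,B,C,E,F,H} → run F
t=12: ready={A,B,C,E,F,H} → run F
t=13: ready={A,B,C,E,F,H} → run F
t=14: ready={A,B,C,E,F,H} → run F
t=15: ready={A,B,C,E,F,H} → run F
t=16: ready={A,B,C,E,H} → run A
t=17: ready={A,B,C,E,H} → run A
t=18: ready={A,B,C,E,H} → run A
t=19: ready={B,C,E,H} → run E
t=20: ready={B,C,E,H} → run E
t=21: ready={B,C,E,H} → run E
t=22: ready={B,C,H} → run C
t=23: ready={B,C,H} → run C
t=24: ready={B,C,H} → run C
t=25: ready={B,H} → run H
t=26: ready={B,H} → run H
t=27: ready={B} → run B
t=28: ready={B} → run B
t=29: ready={B} → run B
t=30: ready={B} → run B
t=31: ready={B} → run B
t=32: ready={B} → run B
t=33: ready={B} → run B
t=34: ready={B} → run B
t=35: (idle)
t=36: (idle)
t=37: (idle)
t=38: (idle)
t=39: (idle)
t=40: (idle)

completion order = D, F, A, E, C, H, B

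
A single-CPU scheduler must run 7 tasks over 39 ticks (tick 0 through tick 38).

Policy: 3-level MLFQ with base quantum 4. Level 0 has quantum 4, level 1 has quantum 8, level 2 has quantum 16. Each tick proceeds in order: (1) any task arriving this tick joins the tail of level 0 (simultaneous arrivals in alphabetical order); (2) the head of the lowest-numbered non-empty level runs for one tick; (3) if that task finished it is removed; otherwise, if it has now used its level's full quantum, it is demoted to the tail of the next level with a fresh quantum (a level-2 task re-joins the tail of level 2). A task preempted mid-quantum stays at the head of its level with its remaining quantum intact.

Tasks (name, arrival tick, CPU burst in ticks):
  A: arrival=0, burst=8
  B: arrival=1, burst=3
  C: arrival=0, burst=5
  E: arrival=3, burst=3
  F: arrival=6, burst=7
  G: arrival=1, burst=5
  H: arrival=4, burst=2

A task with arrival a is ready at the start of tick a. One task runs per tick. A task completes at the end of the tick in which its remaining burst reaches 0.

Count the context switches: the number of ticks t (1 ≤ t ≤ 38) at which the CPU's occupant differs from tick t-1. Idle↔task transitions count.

t=0: L0/L1/L2 = AC/-/- → run A
t=1: L0/L1/L2 = ACBG/-/- → run A
t=2: L0/L1/L2 = ACBG/-/- → run A
t=3: L0/L1/L2 = ACBGE/-/- → run A
t=4: L0/L1/L2 = CBGEH/A/- → run C
t=5: L0/L1/L2 = CBGEH/A/- → run C
t=6: L0/L1/L2 = CBGEHF/A/- → run C
t=7: L0/L1/L2 = CBGEHF/A/- → run C
t=8: L0/L1/L2 = BGEHF/AC/- → run B
t=9: L0/L1/L2 = BGEHF/AC/- → run B
t=10: L0/L1/L2 = BGEHF/AC/- → run B
t=11: L0/L1/L2 = GEHF/AC/- → run G
t=12: L0/L1/L2 = GEHF/AC/- → run G
t=13: L0/L1/L2 = GEHF/AC/- → run G
t=14: L0/L1/L2 = GEHF/AC/- → run G
t=15: L0/L1/L2 = EHF/ACG/- → run E
t=16: L0/L1/L2 = EHF/ACG/- → run E
t=17: L0/L1/L2 = EHF/ACG/- → run E
t=18: L0/L1/L2 = HF/ACG/- → run H
t=19: L0/L1/L2 = HF/ACG/- → run H
t=20: L0/L1/L2 = F/ACG/- → run F
t=21: L0/L1/L2 = F/ACG/- → run F
t=22: L0/L1/L2 = F/ACG/- → run F
t=23: L0/L1/L2 = F/ACG/- → run F
t=24: L0/L1/L2 = -/ACGF/- → run A
t=25: L0/L1/L2 = -/ACGF/- → run A
t=26: L0/L1/L2 = -/ACGF/- → run A
t=27: L0/L1/L2 = -/ACGF/- → run A
t=28: L0/L1/L2 = -/CGF/- → run C
t=29: L0/L1/L2 = -/GF/- → run G
t=30: L0/L1/L2 = -/F/- → run F
t=31: L0/L1/L2 = -/F/- → run F
t=32: L0/L1/L2 = -/F/- → run F
t=33: (idle)
t=34: (idle)
t=35: (idle)
t=36: (idle)
t=37: (idle)
t=38: (idle)

context switches = 11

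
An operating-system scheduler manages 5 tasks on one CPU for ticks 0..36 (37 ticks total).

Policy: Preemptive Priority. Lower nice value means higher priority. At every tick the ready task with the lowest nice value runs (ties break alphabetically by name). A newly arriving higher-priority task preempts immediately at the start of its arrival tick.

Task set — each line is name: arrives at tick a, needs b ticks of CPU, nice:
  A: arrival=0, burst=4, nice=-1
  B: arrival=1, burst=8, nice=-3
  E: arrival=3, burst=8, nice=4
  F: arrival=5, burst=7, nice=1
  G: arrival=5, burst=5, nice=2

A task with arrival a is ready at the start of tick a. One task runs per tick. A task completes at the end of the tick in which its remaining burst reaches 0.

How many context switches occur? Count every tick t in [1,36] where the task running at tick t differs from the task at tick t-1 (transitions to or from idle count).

t=0: ready={A} → run A
t=1: ready={A,B} → run B
t=2: ready={A,B} → run B
t=3: ready={A,B,E} → run B
t=4: ready={A,B,E} → run B
t=5: ready={A,B,E,F,G} → run B
t=6: ready={A,B,E,F,G} → run B
t=7: ready={A,B,E,F,G} → run B
t=8: ready={A,B,E,F,G} → run B
t=9: ready={A,E,F,G} → run A
t=10: ready={A,E,F,G} → run A
t=11: ready={A,E,F,G} → run A
t=12: ready={E,F,G} → run F
t=13: ready={E,F,G} → run F
t=14: ready={E,F,G} → run F
t=15: ready={E,F,G} → run F
t=16: ready={E,F,G} → run F
t=17: ready={E,F,G} → run F
t=18: ready={E,F,G} → run F
t=19: ready={E,G} → run G
t=20: ready={E,G} → run G
t=21: ready={E,G} → run G
t=22: ready={E,G} → run G
t=23: ready={E,G} → run G
t=24: ready={E} → run E
t=25: ready={E} → run E
t=26: ready={E} → run E
t=27: ready={E} → run E
t=28: ready={E} → run E
t=29: ready={E} → run E
t=30: ready={E} → run E
t=31: ready={E} → run E
t=32: (idle)
t=33: (idle)
t=34: (idle)
t=35: (idle)
t=36: (idle)

context switches = 6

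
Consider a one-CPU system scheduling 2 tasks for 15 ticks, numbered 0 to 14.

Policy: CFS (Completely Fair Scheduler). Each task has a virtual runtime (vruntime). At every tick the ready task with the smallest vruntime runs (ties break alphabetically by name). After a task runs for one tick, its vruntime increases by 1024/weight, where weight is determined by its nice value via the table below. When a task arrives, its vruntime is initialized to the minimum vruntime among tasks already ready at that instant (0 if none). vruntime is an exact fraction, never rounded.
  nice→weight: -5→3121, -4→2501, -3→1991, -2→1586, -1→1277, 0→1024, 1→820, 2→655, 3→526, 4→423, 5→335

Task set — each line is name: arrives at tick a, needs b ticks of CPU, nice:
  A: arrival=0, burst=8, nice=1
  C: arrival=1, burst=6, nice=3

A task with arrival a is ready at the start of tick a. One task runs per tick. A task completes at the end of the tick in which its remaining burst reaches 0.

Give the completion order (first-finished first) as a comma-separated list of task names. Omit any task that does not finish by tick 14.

t=0: vr[A=0] → run A
t=1: vr[A=256/205 C=256/205] → run A
t=2: vr[A=512/205 C=256/205] → run C
t=3: vr[A=512/205 C=172288/53915] → run A
t=4: vr[A=768/205 C=172288/53915] → run C
t=5: vr[A=768/205 C=277248/53915] → run A
t=6: vr[A=1024/205 C=277248/53915] → run A
t=7: vr[A=256/41 C=277248/53915] → run C
t=8: vr[A=256/41 C=382208/53915] → run A
t=9: vr[A=1536/205 C=382208/53915] → run C
t=10: vr[A=1536/205 C=487168/53915] → run A
t=11: vr[A=1792/205 C=487168/53915] → run A
t=12: vr[C=487168/53915] → run C
t=13: vr[C=592128/53915] → run C
t=14: (idle)

completion order = A, C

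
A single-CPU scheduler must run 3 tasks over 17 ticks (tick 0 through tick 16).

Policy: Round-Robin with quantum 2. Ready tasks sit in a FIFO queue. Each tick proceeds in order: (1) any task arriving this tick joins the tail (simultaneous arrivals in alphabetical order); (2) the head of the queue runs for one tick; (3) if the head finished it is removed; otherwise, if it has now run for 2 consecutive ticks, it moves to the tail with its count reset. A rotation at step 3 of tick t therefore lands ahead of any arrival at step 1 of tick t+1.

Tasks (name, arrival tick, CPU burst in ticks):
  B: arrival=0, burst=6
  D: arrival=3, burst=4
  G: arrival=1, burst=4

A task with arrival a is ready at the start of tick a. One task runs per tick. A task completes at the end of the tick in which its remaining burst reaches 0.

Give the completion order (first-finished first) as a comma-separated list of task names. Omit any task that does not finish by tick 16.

completion order = G, B, D

t=0: queue=[B] q_used=0 → run B
t=1: queue=[B,G] q_used=1 → run B
t=2: queue=[G,B] q_used=0 → run G
t=3: queue=[G,B,D] q_used=1 → run G
t=4: queue=[B,D,G] q_used=0 → run B
t=5: queue=[B,D,G] q_used=1 → run B
t=6: queue=[D,G,B] q_used=0 → run D
t=7: queue=[D,G,B] q_used=1 → run D
t=8: queue=[G,B,D] q_used=0 → run G
t=9: queue=[G,B,D] q_used=1 → run G
t=10: queue=[B,D] q_used=0 → run B
t=11: queue=[B,D] q_used=1 → run B
t=12: queue=[D] q_used=0 → run D
t=13: queue=[D] q_used=1 → run D
t=14: (idle)
t=15: (idle)
t=16: (idle)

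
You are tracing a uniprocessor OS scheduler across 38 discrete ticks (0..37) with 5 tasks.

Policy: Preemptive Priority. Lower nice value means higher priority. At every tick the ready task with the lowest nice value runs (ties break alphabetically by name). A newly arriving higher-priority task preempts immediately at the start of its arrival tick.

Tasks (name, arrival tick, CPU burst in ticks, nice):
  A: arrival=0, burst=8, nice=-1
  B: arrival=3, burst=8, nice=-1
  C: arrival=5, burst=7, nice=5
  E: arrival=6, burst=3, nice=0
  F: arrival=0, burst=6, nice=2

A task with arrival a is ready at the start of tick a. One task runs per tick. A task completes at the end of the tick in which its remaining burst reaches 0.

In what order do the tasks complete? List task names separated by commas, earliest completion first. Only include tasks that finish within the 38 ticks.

t=0: ready={A,F} → run A
t=1: ready={A,F} → run A
t=2: ready={A,F} → run A
t=3: ready={A,B,F} → run A
t=4: ready={A,B,F} → run A
t=5: ready={A,B,C,F} → run A
t=6: ready={A,B,C,E,F} → run A
t=7: ready={A,B,C,E,F} → run A
t=8: ready={B,C,E,F} → run B
t=9: ready={B,C,E,F} → run B
t=10: ready={B,C,E,F} → run B
t=11: ready={B,C,E,F} → run B
t=12: ready={B,C,E,F} → run B
t=13: ready={B,C,E,F} → run B
t=14: ready={B,C,E,F} → run B
t=15: ready={B,C,E,F} → run B
t=16: ready={C,E,F} → run E
t=17: ready={C,E,F} → run E
t=18: ready={C,E,F} → run E
t=19: ready={C,F} → run F
t=20: ready={C,F} → run F
t=21: ready={C,F} → run F
t=22: ready={C,F} → run F
t=23: ready={C,F} → run F
t=24: ready={C,F} → run F
t=25: ready={C} → run C
t=26: ready={C} → run C
t=27: ready={C} → run C
t=28: ready={C} → run C
t=29: ready={C} → run C
t=30: ready={C} → run C
t=31: ready={C} → run C
t=32: (idle)
t=33: (idle)
t=34: (idle)
t=35: (idle)
t=36: (idle)
t=37: (idle)

completion order = A, B, E, F, C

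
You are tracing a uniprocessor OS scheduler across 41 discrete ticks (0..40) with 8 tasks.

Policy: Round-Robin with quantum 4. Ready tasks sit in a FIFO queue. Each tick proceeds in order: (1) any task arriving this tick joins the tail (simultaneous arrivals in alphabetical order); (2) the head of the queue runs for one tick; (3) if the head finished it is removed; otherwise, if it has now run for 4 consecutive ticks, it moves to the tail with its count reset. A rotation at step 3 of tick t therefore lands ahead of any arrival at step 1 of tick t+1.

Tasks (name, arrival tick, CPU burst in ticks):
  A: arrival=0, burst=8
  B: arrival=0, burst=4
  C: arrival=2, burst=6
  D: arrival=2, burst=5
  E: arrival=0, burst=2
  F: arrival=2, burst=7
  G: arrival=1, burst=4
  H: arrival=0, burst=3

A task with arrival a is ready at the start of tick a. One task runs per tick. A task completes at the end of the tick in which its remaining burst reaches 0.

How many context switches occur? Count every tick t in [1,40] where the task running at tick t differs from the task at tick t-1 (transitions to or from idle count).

context switches = 12

t=0: queue=[A,B,E,H] q_used=0 → run A
t=1: queue=[A,B,E,H,G] q_used=1 → run A
t=2: queue=[A,B,E,H,G,C,D,F] q_used=2 → run A
t=3: queue=[A,B,E,H,G,C,D,F] q_used=3 → run A
t=4: queue=[B,E,H,G,C,D,F,A] q_used=0 → run B
t=5: queue=[B,E,H,G,C,D,F,A] q_used=1 → run B
t=6: queue=[B,E,H,G,C,D,F,A] q_used=2 → run B
t=7: queue=[B,E,H,G,C,D,F,A] q_used=3 → run B
t=8: queue=[E,H,G,C,D,F,A] q_used=0 → run E
t=9: queue=[E,H,G,C,D,F,A] q_used=1 → run E
t=10: queue=[H,G,C,D,F,A] q_used=0 → run H
t=11: queue=[H,G,C,D,F,A] q_used=1 → run H
t=12: queue=[H,G,C,D,F,A] q_used=2 → run H
t=13: queue=[G,C,D,F,A] q_used=0 → run G
t=14: queue=[G,C,D,F,A] q_used=1 → run G
t=15: queue=[G,C,D,F,A] q_used=2 → run G
t=16: queue=[G,C,D,F,A] q_used=3 → run G
t=17: queue=[C,D,F,A] q_used=0 → run C
t=18: queue=[C,D,F,A] q_used=1 → run C
t=19: queue=[C,D,F,A] q_used=2 → run C
t=20: queue=[C,D,F,A] q_used=3 → run C
t=21: queue=[D,F,A,C] q_used=0 → run D
t=22: queue=[D,F,A,C] q_used=1 → run D
t=23: queue=[D,F,A,C] q_used=2 → run D
t=24: queue=[D,F,A,C] q_used=3 → run D
t=25: queue=[F,A,C,D] q_used=0 → run F
t=26: queue=[F,A,C,D] q_used=1 → run F
t=27: queue=[F,A,C,D] q_used=2 → run F
t=28: queue=[F,A,C,D] q_used=3 → run F
t=29: queue=[A,C,D,F] q_used=0 → run A
t=30: queue=[A,C,D,F] q_used=1 → run A
t=31: queue=[A,C,D,F] q_used=2 → run A
t=32: queue=[A,C,D,F] q_used=3 → run A
t=33: queue=[C,D,F] q_used=0 → run C
t=34: queue=[C,D,F] q_used=1 → run C
t=35: queue=[D,F] q_used=0 → run D
t=36: queue=[F] q_used=0 → run F
t=37: queue=[F] q_used=1 → run F
t=38: queue=[F] q_used=2 → run F
t=39: (idle)
t=40: (idle)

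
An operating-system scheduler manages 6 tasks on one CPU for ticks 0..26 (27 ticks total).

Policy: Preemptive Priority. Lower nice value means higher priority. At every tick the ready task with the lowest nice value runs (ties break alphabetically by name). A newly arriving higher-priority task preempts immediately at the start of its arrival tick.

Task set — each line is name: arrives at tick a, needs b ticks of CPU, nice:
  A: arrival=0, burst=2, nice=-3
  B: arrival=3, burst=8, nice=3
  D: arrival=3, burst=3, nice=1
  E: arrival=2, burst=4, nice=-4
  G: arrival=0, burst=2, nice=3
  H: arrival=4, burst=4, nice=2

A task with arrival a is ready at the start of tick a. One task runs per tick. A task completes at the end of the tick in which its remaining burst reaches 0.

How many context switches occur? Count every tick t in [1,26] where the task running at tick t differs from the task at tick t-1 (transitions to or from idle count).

context switches = 6

t=0: ready={A,G} → run A
t=1: ready={A,G} → run A
t=2: ready={E,G} → run E
t=3: ready={B,D,E,G} → run E
t=4: ready={B,D,E,G,H} → run E
t=5: ready={B,D,E,G,H} → run E
t=6: ready={B,D,G,H} → run D
t=7: ready={B,D,G,H} → run D
t=8: ready={B,D,G,H} → run D
t=9: ready={B,G,H} → run H
t=10: ready={B,G,H} → run H
t=11: ready={B,G,H} → run H
t=12: ready={B,G,H} → run H
t=13: ready={B,G} → run B
t=14: ready={B,G} → run B
t=15: ready={B,G} → run B
t=16: ready={B,G} → run B
t=17: ready={B,G} → run B
t=18: ready={B,G} → run B
t=19: ready={B,G} → run B
t=20: ready={B,G} → run B
t=21: ready={G} → run G
t=22: ready={G} → run G
t=23: (idle)
t=24: (idle)
t=25: (idle)
t=26: (idle)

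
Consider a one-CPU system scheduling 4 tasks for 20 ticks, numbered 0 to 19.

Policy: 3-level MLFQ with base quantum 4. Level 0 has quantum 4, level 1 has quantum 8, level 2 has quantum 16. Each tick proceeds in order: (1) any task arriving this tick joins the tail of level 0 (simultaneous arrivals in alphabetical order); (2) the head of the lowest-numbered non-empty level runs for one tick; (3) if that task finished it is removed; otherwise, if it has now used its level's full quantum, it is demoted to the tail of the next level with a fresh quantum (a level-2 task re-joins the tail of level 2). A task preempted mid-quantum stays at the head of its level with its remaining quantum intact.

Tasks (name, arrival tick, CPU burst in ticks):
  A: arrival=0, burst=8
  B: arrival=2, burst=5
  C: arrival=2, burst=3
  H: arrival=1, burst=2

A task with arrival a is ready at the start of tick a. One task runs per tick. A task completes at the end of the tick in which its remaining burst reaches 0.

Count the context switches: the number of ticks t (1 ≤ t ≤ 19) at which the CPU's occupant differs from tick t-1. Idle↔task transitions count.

context switches = 6

t=0: L0/L1/L2 = A/-/- → run A
t=1: L0/L1/L2 = AH/-/- → run A
t=2: L0/L1/L2 = AHBC/-/- → run A
t=3: L0/L1/L2 = AHBC/-/- → run A
t=4: L0/L1/L2 = HBC/A/- → run H
t=5: L0/L1/L2 = HBC/A/- → run H
t=6: L0/L1/L2 = BC/A/- → run B
t=7: L0/L1/L2 = BC/A/- → run B
t=8: L0/L1/L2 = BC/A/- → run B
t=9: L0/L1/L2 = BC/A/- → run B
t=10: L0/L1/L2 = C/AB/- → run C
t=11: L0/L1/L2 = C/AB/- → run C
t=12: L0/L1/L2 = C/AB/- → run C
t=13: L0/L1/L2 = -/AB/- → run A
t=14: L0/L1/L2 = -/AB/- → run A
t=15: L0/L1/L2 = -/AB/- → run A
t=16: L0/L1/L2 = -/AB/- → run A
t=17: L0/L1/L2 = -/B/- → run B
t=18: (idle)
t=19: (idle)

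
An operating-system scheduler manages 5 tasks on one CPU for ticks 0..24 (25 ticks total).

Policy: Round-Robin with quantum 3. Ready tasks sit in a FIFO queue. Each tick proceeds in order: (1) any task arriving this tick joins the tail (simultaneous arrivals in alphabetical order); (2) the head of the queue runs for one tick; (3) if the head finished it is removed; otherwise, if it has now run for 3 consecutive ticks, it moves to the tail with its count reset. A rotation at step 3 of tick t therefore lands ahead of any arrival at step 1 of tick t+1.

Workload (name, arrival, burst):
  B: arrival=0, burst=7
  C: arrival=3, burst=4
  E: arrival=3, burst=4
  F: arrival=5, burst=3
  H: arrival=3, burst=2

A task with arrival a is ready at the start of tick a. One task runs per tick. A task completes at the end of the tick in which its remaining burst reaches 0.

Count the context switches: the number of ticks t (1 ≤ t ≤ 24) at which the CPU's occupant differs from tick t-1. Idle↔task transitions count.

t=0: queue=[B] q_used=0 → run B
t=1: queue=[B] q_used=1 → run B
t=2: queue=[B] q_used=2 → run B
t=3: queue=[B,C,E,H] q_used=0 → run B
t=4: queue=[B,C,E,H] q_used=1 → run B
t=5: queue=[B,C,E,H,F] q_used=2 → run B
t=6: queue=[C,E,H,F,B] q_used=0 → run C
t=7: queue=[C,E,H,F,B] q_used=1 → run C
t=8: queue=[C,E,H,F,B] q_used=2 → run C
t=9: queue=[E,H,F,B,C] q_used=0 → run E
t=10: queue=[E,H,F,B,C] q_used=1 → run E
t=11: queue=[E,H,F,B,C] q_used=2 → run E
t=12: queue=[H,F,B,C,E] q_used=0 → run H
t=13: queue=[H,F,B,C,E] q_used=1 → run H
t=14: queue=[F,B,C,E] q_used=0 → run F
t=15: queue=[F,B,C,E] q_used=1 → run F
t=16: queue=[F,B,C,E] q_used=2 → run F
t=17: queue=[B,C,E] q_used=0 → run B
t=18: queue=[C,E] q_used=0 → run C
t=19: queue=[E] q_used=0 → run E
t=20: (idle)
t=21: (idle)
t=22: (idle)
t=23: (idle)
t=24: (idle)

context switches = 8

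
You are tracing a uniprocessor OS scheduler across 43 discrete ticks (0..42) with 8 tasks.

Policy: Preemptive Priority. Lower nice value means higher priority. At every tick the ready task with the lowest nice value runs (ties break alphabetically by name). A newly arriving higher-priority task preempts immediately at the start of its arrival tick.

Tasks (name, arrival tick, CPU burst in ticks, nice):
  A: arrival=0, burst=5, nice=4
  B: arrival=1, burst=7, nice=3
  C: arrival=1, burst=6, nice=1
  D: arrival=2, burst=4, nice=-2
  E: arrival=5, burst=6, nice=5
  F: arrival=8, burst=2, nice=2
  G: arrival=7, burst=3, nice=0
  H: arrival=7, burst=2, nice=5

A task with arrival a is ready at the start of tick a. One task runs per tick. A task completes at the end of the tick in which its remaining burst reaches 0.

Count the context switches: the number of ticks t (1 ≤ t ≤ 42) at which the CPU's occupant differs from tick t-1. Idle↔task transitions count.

t=0: ready={A} → run A
t=1: ready={A,B,C} → run C
t=2: ready={A,B,C,D} → run D
t=3: ready={A,B,C,D} → run D
t=4: ready={A,B,C,D} → run D
t=5: ready={A,B,C,D,E} → run D
t=6: ready={A,B,C,E} → run C
t=7: ready={A,B,C,E,G,H} → run G
t=8: ready={A,B,C,E,F,G,H} → run G
t=9: ready={A,B,C,E,F,G,H} → run G
t=10: ready={A,B,C,E,F,H} → run C
t=11: ready={A,B,C,E,F,H} → run C
t=12: ready={A,B,C,E,F,H} → run C
t=13: ready={A,B,C,E,F,H} → run C
t=14: ready={A,B,E,F,H} → run F
t=15: ready={A,B,E,F,H} → run F
t=16: ready={A,B,E,H} → run B
t=17: ready={A,B,E,H} → run B
t=18: ready={A,B,E,H} → run B
t=19: ready={A,B,E,H} → run B
t=20: ready={A,B,E,H} → run B
t=21: ready={A,B,E,H} → run B
t=22: ready={A,B,E,H} → run B
t=23: ready={A,E,H} → run A
t=24: ready={A,E,H} → run A
t=25: ready={A,E,H} → run A
t=26: ready={A,E,H} → run A
t=27: ready={E,H} → run E
t=28: ready={E,H} → run E
t=29: ready={E,H} → run E
t=30: ready={E,H} → run E
t=31: ready={E,H} → run E
t=32: ready={E,H} → run E
t=33: ready={H} → run H
t=34: ready={H} → run H
t=35: (idle)
t=36: (idle)
t=37: (idle)
t=38: (idle)
t=39: (idle)
t=40: (idle)
t=41: (idle)
t=42: (idle)

context switches = 11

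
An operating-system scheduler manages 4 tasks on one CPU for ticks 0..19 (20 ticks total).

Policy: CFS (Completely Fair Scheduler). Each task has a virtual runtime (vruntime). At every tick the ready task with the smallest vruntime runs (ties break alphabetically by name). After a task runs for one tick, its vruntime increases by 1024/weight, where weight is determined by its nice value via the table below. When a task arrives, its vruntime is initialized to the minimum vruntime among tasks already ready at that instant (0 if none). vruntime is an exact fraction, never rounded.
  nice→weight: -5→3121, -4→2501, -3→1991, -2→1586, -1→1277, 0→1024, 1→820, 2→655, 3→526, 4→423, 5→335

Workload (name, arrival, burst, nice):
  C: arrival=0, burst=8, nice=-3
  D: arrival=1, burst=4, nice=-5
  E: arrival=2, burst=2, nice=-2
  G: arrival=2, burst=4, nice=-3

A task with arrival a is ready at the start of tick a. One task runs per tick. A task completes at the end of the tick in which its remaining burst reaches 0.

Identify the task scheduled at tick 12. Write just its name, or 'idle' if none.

running at tick 12 = G

t=0: vr[C=0] → run C
t=1: vr[C=1024/1991 D=1024/1991] → run C
t=2: vr[C=2048/1991 D=1024/1991 E=1024/1991 G=1024/1991] → run D
t=3: vr[C=2048/1991 D=5234688/6213911 E=1024/1991 G=1024/1991] → run E
t=4: vr[C=2048/1991 D=5234688/6213911 E=1831424/1578863 G=1024/1991] → run G
t=5: vr[C=2048/1991 D=5234688/6213911 E=1831424/1578863 G=2048/1991] → run D
t=6: vr[C=2048/1991 D=7273472/6213911 E=1831424/1578863 G=2048/1991] → run C
t=7: vr[C=3072/1991 D=7273472/6213911 E=1831424/1578863 G=2048/1991] → run G
t=8: vr[C=3072/1991 D=7273472/6213911 E=1831424/1578863 G=3072/1991] → run E
t=9: vr[C=3072/1991 D=7273472/6213911 G=3072/1991] → run D
t=10: vr[C=3072/1991 D=9312256/6213911 G=3072/1991] → run D
t=11: vr[C=3072/1991 G=3072/1991] → run C
t=12: vr[C=4096/1991 G=3072/1991] → run G
t=13: vr[C=4096/1991 G=4096/1991] → run C
t=14: vr[C=5120/1991 G=4096/1991] → run G
t=15: vr[C=5120/1991] → run C
t=16: vr[C=6144/1991] → run C
t=17: vr[C=7168/1991] → run C
t=18: (idle)
t=19: (idle)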